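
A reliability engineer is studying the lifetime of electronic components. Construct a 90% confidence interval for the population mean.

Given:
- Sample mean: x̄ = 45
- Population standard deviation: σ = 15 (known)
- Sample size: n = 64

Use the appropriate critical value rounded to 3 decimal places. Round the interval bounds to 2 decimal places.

The population standard deviation σ is known, so use a z-interval (standard normal critical value).

For 90% confidence, z* = 1.645 (from standard normal table)

Standard error: SE = σ/√n = 15/√64 = 1.875000

Margin of error: E = z* × SE = 1.645 × 1.875000 = 3.0844

Z-interval: x̄ ± E = 45 ± 3.0844 = (41.9156, 48.0844)

Rounded to 2 decimal places:

(41.92, 48.08)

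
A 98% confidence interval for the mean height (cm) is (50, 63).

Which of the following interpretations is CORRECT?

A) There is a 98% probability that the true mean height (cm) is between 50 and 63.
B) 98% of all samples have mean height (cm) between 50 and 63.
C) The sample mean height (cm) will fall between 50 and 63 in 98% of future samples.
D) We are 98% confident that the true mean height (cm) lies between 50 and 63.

A confidence interval represents our confidence in the procedure, not a probability statement about the parameter.

Key concept: If we repeated this sampling process many times and computed a 98% CI each time, about 98% of those intervals would contain the true population parameter.

For this specific interval (50, 63):
- Midpoint (point estimate): 56.5
- Margin of error: 6.5

The correct interpretation is the one stating confidence that the true parameter lies in the interval — option D.

D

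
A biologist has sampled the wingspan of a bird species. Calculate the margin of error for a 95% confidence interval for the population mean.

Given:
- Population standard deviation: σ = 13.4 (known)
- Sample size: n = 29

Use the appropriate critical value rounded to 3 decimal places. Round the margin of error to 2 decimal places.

The population standard deviation σ is known, so use the z-interval margin of error formula.

For 95% confidence, z* = 1.96 (from standard normal table)

Margin of error formula for z-interval: E = z* × σ/√n

E = 1.96 × 13.4/√29
  = 1.96 × 2.488318
  = 4.8771

Rounded to 2 decimal places:

4.88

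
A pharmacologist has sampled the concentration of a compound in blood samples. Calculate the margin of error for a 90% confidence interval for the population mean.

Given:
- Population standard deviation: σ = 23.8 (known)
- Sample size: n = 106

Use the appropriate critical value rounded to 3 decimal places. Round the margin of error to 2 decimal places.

The population standard deviation σ is known, so use the z-interval margin of error formula.

For 90% confidence, z* = 1.645 (from standard normal table)

Margin of error formula for z-interval: E = z* × σ/√n

E = 1.645 × 23.8/√106
  = 1.645 × 2.311660
  = 3.8027

Rounded to 2 decimal places:

3.80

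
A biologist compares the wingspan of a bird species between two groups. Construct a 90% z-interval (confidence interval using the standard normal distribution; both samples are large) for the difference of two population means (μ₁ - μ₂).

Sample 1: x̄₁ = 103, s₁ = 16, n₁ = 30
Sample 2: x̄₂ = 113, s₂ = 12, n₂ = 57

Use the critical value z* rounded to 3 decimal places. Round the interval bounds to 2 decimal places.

Both samples are large (n₁ = 30 ≥ 30, n₂ = 57 ≥ 30), so a z-interval for the difference of means applies.

Point estimate: x̄₁ - x̄₂ = 103 - 113 = -10

Standard error: SE = √(s₁²/n₁ + s₂²/n₂)
= √(16²/30 + 12²/57)
= √(8.533333 + 2.526316)
= 3.325605

For 90% confidence, z* = 1.645 (from standard normal table)
Margin of error: E = z* × SE = 1.645 × 3.325605 = 5.4706

Z-interval: (x̄₁ - x̄₂) ± E = -10 ± 5.4706 = (-15.4706, -4.5294)

Rounded to 2 decimal places:

(-15.47, -4.53)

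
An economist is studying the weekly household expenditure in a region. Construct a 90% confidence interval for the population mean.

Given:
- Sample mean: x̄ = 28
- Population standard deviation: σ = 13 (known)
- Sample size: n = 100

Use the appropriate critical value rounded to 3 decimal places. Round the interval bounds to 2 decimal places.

The population standard deviation σ is known, so use a z-interval (standard normal critical value).

For 90% confidence, z* = 1.645 (from standard normal table)

Standard error: SE = σ/√n = 13/√100 = 1.300000

Margin of error: E = z* × SE = 1.645 × 1.300000 = 2.1385

Z-interval: x̄ ± E = 28 ± 2.1385 = (25.8615, 30.1385)

Rounded to 2 decimal places:

(25.86, 30.14)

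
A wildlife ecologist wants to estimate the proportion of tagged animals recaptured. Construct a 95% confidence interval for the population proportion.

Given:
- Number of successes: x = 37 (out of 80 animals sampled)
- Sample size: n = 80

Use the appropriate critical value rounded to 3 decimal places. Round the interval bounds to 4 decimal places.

Sample proportion: p̂ = 37/80 = 0.462500

Check conditions for normal approximation:
  np̂ = 37 ≥ 10 ✓
  n(1-p̂) = 43 ≥ 10 ✓

The sample is large enough, so use a z-interval (normal approximation) for the proportion.

For 95% confidence, z* = 1.96 (from standard normal table)

Standard error: SE = √(p̂(1-p̂)/n) = √(0.462500×0.537500/80) = 0.05574425

Margin of error: E = z* × SE = 1.96 × 0.05574425 = 0.109259

Z-interval: p̂ ± E = 0.462500 ± 0.109259 = (0.353241, 0.571759)

Rounded to 4 decimal places:

(0.3532, 0.5718)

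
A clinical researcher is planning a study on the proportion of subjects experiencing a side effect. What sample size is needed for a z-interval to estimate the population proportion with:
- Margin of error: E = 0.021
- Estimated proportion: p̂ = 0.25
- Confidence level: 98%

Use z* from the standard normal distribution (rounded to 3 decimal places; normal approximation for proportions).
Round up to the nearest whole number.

Using z* for proportion z-interval (normal approximation).

For 98% confidence, z* = 2.326 (from standard normal table)

Sample size formula for proportion z-interval: n = z*²p̂(1-p̂)/E²

n = 2.326² × 0.25 × 0.75 / 0.021²
  = 5.410276 × 0.1875 / 0.000441
  = 2300.2874

Round up to the nearest whole number: n = 2301

2301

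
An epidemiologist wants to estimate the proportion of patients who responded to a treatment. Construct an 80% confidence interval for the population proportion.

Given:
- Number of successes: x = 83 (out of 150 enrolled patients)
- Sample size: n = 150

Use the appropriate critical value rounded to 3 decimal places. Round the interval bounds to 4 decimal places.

Sample proportion: p̂ = 83/150 = 0.553333

Check conditions for normal approximation:
  np̂ = 83 ≥ 10 ✓
  n(1-p̂) = 67 ≥ 10 ✓

The sample is large enough, so use a z-interval (normal approximation) for the proportion.

For 80% confidence, z* = 1.282 (from standard normal table)

Standard error: SE = √(p̂(1-p̂)/n) = √(0.553333×0.446667/150) = 0.04059192

Margin of error: E = z* × SE = 1.282 × 0.04059192 = 0.052039

Z-interval: p̂ ± E = 0.553333 ± 0.052039 = (0.501294, 0.605372)

Rounded to 4 decimal places:

(0.5013, 0.6054)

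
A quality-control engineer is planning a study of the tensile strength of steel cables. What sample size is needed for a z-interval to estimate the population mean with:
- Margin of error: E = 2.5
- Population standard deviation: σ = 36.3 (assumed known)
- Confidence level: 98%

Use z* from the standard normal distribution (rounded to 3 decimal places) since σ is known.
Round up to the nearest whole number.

Using z* since population σ is known (z-interval formula).

For 98% confidence, z* = 2.326 (from standard normal table)

Sample size formula for z-interval: n = (z*σ/E)²

n = (2.326 × 36.3 / 2.5)²
  = (33.773520)²
  = 1140.6507

Round up to the nearest whole number: n = 1141

1141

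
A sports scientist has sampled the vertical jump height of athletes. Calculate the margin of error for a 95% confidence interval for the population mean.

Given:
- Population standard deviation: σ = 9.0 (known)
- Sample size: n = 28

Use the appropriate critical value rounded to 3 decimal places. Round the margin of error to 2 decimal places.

The population standard deviation σ is known, so use the z-interval margin of error formula.

For 95% confidence, z* = 1.96 (from standard normal table)

Margin of error formula for z-interval: E = z* × σ/√n

E = 1.96 × 9.0/√28
  = 1.96 × 1.700840
  = 3.3336

Rounded to 2 decimal places:

3.33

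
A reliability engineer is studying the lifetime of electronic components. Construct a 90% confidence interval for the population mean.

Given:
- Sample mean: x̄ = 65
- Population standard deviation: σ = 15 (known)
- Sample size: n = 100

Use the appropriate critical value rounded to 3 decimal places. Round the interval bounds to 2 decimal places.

The population standard deviation σ is known, so use a z-interval (standard normal critical value).

For 90% confidence, z* = 1.645 (from standard normal table)

Standard error: SE = σ/√n = 15/√100 = 1.500000

Margin of error: E = z* × SE = 1.645 × 1.500000 = 2.4675

Z-interval: x̄ ± E = 65 ± 2.4675 = (62.5325, 67.4675)

Rounded to 2 decimal places:

(62.53, 67.47)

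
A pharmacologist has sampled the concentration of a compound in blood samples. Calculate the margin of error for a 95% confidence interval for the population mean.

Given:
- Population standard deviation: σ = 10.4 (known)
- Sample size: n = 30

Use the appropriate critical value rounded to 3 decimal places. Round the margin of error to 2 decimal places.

The population standard deviation σ is known, so use the z-interval margin of error formula.

For 95% confidence, z* = 1.96 (from standard normal table)

Margin of error formula for z-interval: E = z* × σ/√n

E = 1.96 × 10.4/√30
  = 1.96 × 1.898772
  = 3.7216

Rounded to 2 decimal places:

3.72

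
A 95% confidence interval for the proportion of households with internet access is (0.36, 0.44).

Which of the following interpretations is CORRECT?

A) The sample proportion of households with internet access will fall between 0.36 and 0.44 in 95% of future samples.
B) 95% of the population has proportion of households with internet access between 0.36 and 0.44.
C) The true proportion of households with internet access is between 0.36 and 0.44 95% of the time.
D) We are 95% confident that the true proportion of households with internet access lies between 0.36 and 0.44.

A confidence interval represents our confidence in the procedure, not a probability statement about the parameter.

Key concept: If we repeated this sampling process many times and computed a 95% CI each time, about 95% of those intervals would contain the true population parameter.

For this specific interval (0.36, 0.44):
- Midpoint (point estimate): 0.4
- Margin of error: 0.04

The correct interpretation is the one stating confidence that the true parameter lies in the interval — option D.

D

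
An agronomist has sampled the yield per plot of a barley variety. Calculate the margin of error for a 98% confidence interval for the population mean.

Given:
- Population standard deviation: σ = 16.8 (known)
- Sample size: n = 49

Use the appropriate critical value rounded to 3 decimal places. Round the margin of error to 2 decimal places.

The population standard deviation σ is known, so use the z-interval margin of error formula.

For 98% confidence, z* = 2.326 (from standard normal table)

Margin of error formula for z-interval: E = z* × σ/√n

E = 2.326 × 16.8/√49
  = 2.326 × 2.400000
  = 5.5824

Rounded to 2 decimal places:

5.58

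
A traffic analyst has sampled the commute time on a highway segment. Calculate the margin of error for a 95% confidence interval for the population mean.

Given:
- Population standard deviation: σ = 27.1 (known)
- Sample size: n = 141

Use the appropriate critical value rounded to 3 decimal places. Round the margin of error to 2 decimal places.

The population standard deviation σ is known, so use the z-interval margin of error formula.

For 95% confidence, z* = 1.96 (from standard normal table)

Margin of error formula for z-interval: E = z* × σ/√n

E = 1.96 × 27.1/√141
  = 1.96 × 2.282232
  = 4.4732

Rounded to 2 decimal places:

4.47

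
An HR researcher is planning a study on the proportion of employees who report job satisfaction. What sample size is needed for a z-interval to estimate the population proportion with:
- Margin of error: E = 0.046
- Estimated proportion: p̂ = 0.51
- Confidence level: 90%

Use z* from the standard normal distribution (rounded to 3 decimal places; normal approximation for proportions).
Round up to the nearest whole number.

Using z* for proportion z-interval (normal approximation).

For 90% confidence, z* = 1.645 (from standard normal table)

Sample size formula for proportion z-interval: n = z*²p̂(1-p̂)/E²

n = 1.645² × 0.51 × 0.49 / 0.046²
  = 2.706025 × 0.2499 / 0.002116
  = 319.5821

Round up to the nearest whole number: n = 320

320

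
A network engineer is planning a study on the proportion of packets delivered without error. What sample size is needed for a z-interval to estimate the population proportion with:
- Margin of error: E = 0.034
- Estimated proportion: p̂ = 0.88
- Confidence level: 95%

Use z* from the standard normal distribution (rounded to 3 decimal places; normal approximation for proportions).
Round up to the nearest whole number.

Using z* for proportion z-interval (normal approximation).

For 95% confidence, z* = 1.96 (from standard normal table)

Sample size formula for proportion z-interval: n = z*²p̂(1-p̂)/E²

n = 1.96² × 0.88 × 0.12 / 0.034²
  = 3.8416 × 0.1056 / 0.001156
  = 350.9282

Round up to the nearest whole number: n = 351

351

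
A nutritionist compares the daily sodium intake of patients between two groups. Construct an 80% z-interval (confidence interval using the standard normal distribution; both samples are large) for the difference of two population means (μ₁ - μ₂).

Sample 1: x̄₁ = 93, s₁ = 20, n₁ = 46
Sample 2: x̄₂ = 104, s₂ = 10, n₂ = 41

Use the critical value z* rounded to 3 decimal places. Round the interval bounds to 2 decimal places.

Both samples are large (n₁ = 46 ≥ 30, n₂ = 41 ≥ 30), so a z-interval for the difference of means applies.

Point estimate: x̄₁ - x̄₂ = 93 - 104 = -11

Standard error: SE = √(s₁²/n₁ + s₂²/n₂)
= √(20²/46 + 10²/41)
= √(8.695652 + 2.439024)
= 3.336866

For 80% confidence, z* = 1.282 (from standard normal table)
Margin of error: E = z* × SE = 1.282 × 3.336866 = 4.2779

Z-interval: (x̄₁ - x̄₂) ± E = -11 ± 4.2779 = (-15.2779, -6.7221)

Rounded to 2 decimal places:

(-15.28, -6.72)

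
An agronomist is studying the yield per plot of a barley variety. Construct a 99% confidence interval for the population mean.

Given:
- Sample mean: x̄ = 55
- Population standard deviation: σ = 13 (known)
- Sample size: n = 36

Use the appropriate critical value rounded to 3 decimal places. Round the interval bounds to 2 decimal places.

The population standard deviation σ is known, so use a z-interval (standard normal critical value).

For 99% confidence, z* = 2.576 (from standard normal table)

Standard error: SE = σ/√n = 13/√36 = 2.166667

Margin of error: E = z* × SE = 2.576 × 2.166667 = 5.5813

Z-interval: x̄ ± E = 55 ± 5.5813 = (49.4187, 60.5813)

Rounded to 2 decimal places:

(49.42, 60.58)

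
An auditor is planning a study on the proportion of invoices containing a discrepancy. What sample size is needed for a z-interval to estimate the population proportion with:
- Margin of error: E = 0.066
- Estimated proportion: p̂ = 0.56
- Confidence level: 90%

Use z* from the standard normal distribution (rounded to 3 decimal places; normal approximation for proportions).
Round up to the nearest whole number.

Using z* for proportion z-interval (normal approximation).

For 90% confidence, z* = 1.645 (from standard normal table)

Sample size formula for proportion z-interval: n = z*²p̂(1-p̂)/E²

n = 1.645² × 0.56 × 0.44 / 0.066²
  = 2.706025 × 0.2464 / 0.004356
  = 153.0681

Round up to the nearest whole number: n = 154

154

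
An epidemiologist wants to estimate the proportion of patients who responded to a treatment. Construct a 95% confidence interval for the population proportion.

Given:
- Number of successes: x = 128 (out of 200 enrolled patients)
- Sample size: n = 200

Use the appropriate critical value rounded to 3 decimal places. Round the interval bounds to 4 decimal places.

Sample proportion: p̂ = 128/200 = 0.640000

Check conditions for normal approximation:
  np̂ = 128 ≥ 10 ✓
  n(1-p̂) = 72 ≥ 10 ✓

The sample is large enough, so use a z-interval (normal approximation) for the proportion.

For 95% confidence, z* = 1.96 (from standard normal table)

Standard error: SE = √(p̂(1-p̂)/n) = √(0.640000×0.360000/200) = 0.03394113

Margin of error: E = z* × SE = 1.96 × 0.03394113 = 0.066525

Z-interval: p̂ ± E = 0.640000 ± 0.066525 = (0.573475, 0.706525)

Rounded to 4 decimal places:

(0.5735, 0.7065)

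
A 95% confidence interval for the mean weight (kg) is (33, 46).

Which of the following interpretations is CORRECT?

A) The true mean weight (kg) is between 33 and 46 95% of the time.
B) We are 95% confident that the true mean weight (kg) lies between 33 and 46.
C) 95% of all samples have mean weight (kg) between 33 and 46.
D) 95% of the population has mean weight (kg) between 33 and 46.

A confidence interval represents our confidence in the procedure, not a probability statement about the parameter.

Key concept: If we repeated this sampling process many times and computed a 95% CI each time, about 95% of those intervals would contain the true population parameter.

For this specific interval (33, 46):
- Midpoint (point estimate): 39.5
- Margin of error: 6.5

The correct interpretation is the one stating confidence that the true parameter lies in the interval — option B.

B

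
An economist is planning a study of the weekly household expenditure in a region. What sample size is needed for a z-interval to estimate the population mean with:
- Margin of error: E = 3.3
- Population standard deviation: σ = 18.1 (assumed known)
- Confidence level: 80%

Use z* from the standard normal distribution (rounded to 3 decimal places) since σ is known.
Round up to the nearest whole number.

Using z* since population σ is known (z-interval formula).

For 80% confidence, z* = 1.282 (from standard normal table)

Sample size formula for z-interval: n = (z*σ/E)²

n = (1.282 × 18.1 / 3.3)²
  = (7.031576)²
  = 49.4431

Round up to the nearest whole number: n = 50

50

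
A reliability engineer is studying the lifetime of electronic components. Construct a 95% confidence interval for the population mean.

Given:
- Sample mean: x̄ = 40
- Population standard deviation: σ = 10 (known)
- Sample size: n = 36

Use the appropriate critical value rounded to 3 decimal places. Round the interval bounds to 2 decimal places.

The population standard deviation σ is known, so use a z-interval (standard normal critical value).

For 95% confidence, z* = 1.96 (from standard normal table)

Standard error: SE = σ/√n = 10/√36 = 1.666667

Margin of error: E = z* × SE = 1.96 × 1.666667 = 3.2667

Z-interval: x̄ ± E = 40 ± 3.2667 = (36.7333, 43.2667)

Rounded to 2 decimal places:

(36.73, 43.27)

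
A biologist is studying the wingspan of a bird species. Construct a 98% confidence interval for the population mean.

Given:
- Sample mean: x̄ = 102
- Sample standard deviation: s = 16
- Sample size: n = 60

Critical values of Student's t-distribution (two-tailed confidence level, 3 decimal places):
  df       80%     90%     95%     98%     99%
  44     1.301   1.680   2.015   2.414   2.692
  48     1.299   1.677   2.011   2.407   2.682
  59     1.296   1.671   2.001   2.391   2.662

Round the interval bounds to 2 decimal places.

The population standard deviation σ is unknown (only the sample standard deviation s is given), so use a t-interval with df = n - 1 = 60 - 1 = 59.

For 98% confidence with df = 59, t* = 2.391 (from t-table)

Standard error: SE = s/√n = 16/√60 = 2.065591

Margin of error: E = t* × SE = 2.391 × 2.065591 = 4.9388

T-interval: x̄ ± E = 102 ± 4.9388 = (97.0612, 106.9388)

Rounded to 2 decimal places:

(97.06, 106.94)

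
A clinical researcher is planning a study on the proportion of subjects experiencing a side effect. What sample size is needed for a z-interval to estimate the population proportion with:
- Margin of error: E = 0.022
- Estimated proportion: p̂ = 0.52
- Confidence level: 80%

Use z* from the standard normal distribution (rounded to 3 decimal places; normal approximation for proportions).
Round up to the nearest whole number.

Using z* for proportion z-interval (normal approximation).

For 80% confidence, z* = 1.282 (from standard normal table)

Sample size formula for proportion z-interval: n = z*²p̂(1-p̂)/E²

n = 1.282² × 0.52 × 0.48 / 0.022²
  = 1.643524 × 0.2496 / 0.000484
  = 847.5694

Round up to the nearest whole number: n = 848

848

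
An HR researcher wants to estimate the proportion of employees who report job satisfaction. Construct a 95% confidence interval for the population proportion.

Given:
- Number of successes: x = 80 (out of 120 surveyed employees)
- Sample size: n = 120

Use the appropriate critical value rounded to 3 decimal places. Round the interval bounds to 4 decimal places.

Sample proportion: p̂ = 80/120 = 0.666667

Check conditions for normal approximation:
  np̂ = 80 ≥ 10 ✓
  n(1-p̂) = 40 ≥ 10 ✓

The sample is large enough, so use a z-interval (normal approximation) for the proportion.

For 95% confidence, z* = 1.96 (from standard normal table)

Standard error: SE = √(p̂(1-p̂)/n) = √(0.666667×0.333333/120) = 0.04303315

Margin of error: E = z* × SE = 1.96 × 0.04303315 = 0.084345

Z-interval: p̂ ± E = 0.666667 ± 0.084345 = (0.582322, 0.751012)

Rounded to 4 decimal places:

(0.5823, 0.7510)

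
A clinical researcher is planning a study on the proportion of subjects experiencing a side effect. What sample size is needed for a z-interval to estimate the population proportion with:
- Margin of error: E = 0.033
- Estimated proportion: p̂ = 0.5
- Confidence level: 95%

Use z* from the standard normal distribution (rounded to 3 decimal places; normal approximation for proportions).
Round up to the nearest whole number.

Using z* for proportion z-interval (normal approximation).

For 95% confidence, z* = 1.96 (from standard normal table)

Sample size formula for proportion z-interval: n = z*²p̂(1-p̂)/E²

n = 1.96² × 0.5 × 0.5 / 0.033²
  = 3.8416 × 0.25 / 0.001089
  = 881.9100

Round up to the nearest whole number: n = 882

882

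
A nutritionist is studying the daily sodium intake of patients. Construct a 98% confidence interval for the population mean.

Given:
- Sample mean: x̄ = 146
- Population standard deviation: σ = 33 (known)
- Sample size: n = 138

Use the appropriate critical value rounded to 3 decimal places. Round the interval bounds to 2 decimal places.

The population standard deviation σ is known, so use a z-interval (standard normal critical value).

For 98% confidence, z* = 2.326 (from standard normal table)

Standard error: SE = σ/√n = 33/√138 = 2.809147

Margin of error: E = z* × SE = 2.326 × 2.809147 = 6.5341

Z-interval: x̄ ± E = 146 ± 6.5341 = (139.4659, 152.5341)

Rounded to 2 decimal places:

(139.47, 152.53)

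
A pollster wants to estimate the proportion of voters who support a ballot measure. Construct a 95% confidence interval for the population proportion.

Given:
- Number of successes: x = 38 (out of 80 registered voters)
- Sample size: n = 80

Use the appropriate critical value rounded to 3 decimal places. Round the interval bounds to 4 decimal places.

Sample proportion: p̂ = 38/80 = 0.475000

Check conditions for normal approximation:
  np̂ = 38 ≥ 10 ✓
  n(1-p̂) = 42 ≥ 10 ✓

The sample is large enough, so use a z-interval (normal approximation) for the proportion.

For 95% confidence, z* = 1.96 (from standard normal table)

Standard error: SE = √(p̂(1-p̂)/n) = √(0.475000×0.525000/80) = 0.05583178

Margin of error: E = z* × SE = 1.96 × 0.05583178 = 0.109430

Z-interval: p̂ ± E = 0.475000 ± 0.109430 = (0.365570, 0.584430)

Rounded to 4 decimal places:

(0.3656, 0.5844)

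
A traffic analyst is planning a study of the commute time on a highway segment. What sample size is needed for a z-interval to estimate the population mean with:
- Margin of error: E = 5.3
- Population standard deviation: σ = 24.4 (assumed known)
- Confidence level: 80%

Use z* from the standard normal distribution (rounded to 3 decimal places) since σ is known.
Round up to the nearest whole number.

Using z* since population σ is known (z-interval formula).

For 80% confidence, z* = 1.282 (from standard normal table)

Sample size formula for z-interval: n = (z*σ/E)²

n = (1.282 × 24.4 / 5.3)²
  = (5.902038)²
  = 34.8340

Round up to the nearest whole number: n = 35

35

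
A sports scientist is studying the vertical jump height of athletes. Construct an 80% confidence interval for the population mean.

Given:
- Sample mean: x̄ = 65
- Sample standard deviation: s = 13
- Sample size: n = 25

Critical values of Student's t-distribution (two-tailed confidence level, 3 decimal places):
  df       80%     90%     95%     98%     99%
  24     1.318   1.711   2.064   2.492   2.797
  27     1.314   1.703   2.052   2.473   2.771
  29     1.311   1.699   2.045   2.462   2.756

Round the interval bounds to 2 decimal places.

The population standard deviation σ is unknown (only the sample standard deviation s is given), so use a t-interval with df = n - 1 = 25 - 1 = 24.

For 80% confidence with df = 24, t* = 1.318 (from t-table)

Standard error: SE = s/√n = 13/√25 = 2.600000

Margin of error: E = t* × SE = 1.318 × 2.600000 = 3.4268

T-interval: x̄ ± E = 65 ± 3.4268 = (61.5732, 68.4268)

Rounded to 2 decimal places:

(61.57, 68.43)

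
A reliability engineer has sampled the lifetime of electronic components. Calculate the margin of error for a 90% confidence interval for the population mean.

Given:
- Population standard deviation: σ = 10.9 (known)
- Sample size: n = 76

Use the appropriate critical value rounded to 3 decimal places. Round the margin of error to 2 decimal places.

The population standard deviation σ is known, so use the z-interval margin of error formula.

For 90% confidence, z* = 1.645 (from standard normal table)

Margin of error formula for z-interval: E = z* × σ/√n

E = 1.645 × 10.9/√76
  = 1.645 × 1.250316
  = 2.0568

Rounded to 2 decimal places:

2.06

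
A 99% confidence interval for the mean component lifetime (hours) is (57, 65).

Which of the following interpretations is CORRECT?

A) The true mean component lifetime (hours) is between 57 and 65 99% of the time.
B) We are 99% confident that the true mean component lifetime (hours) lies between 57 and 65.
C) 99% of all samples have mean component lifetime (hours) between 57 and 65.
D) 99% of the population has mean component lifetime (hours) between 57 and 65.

A confidence interval represents our confidence in the procedure, not a probability statement about the parameter.

Key concept: If we repeated this sampling process many times and computed a 99% CI each time, about 99% of those intervals would contain the true population parameter.

For this specific interval (57, 65):
- Midpoint (point estimate): 61
- Margin of error: 4

The correct interpretation is the one stating confidence that the true parameter lies in the interval — option B.

B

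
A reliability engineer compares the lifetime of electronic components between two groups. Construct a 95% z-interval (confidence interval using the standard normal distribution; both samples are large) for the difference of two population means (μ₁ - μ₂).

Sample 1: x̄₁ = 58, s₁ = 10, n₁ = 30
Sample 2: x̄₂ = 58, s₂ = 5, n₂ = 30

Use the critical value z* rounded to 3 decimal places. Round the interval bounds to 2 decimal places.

Both samples are large (n₁ = 30 ≥ 30, n₂ = 30 ≥ 30), so a z-interval for the difference of means applies.

Point estimate: x̄₁ - x̄₂ = 58 - 58 = 0

Standard error: SE = √(s₁²/n₁ + s₂²/n₂)
= √(10²/30 + 5²/30)
= √(3.333333 + 0.833333)
= 2.041241

For 95% confidence, z* = 1.96 (from standard normal table)
Margin of error: E = z* × SE = 1.96 × 2.041241 = 4.0008

Z-interval: (x̄₁ - x̄₂) ± E = 0 ± 4.0008 = (-4.0008, 4.0008)

Rounded to 2 decimal places:

(-4.00, 4.00)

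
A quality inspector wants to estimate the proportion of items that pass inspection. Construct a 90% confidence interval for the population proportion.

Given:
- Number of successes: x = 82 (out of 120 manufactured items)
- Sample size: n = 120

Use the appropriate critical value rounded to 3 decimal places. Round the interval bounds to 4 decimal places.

Sample proportion: p̂ = 82/120 = 0.683333

Check conditions for normal approximation:
  np̂ = 82 ≥ 10 ✓
  n(1-p̂) = 38 ≥ 10 ✓

The sample is large enough, so use a z-interval (normal approximation) for the proportion.

For 90% confidence, z* = 1.645 (from standard normal table)

Standard error: SE = √(p̂(1-p̂)/n) = √(0.683333×0.316667/120) = 0.04246458

Margin of error: E = z* × SE = 1.645 × 0.04246458 = 0.069854

Z-interval: p̂ ± E = 0.683333 ± 0.069854 = (0.613479, 0.753188)

Rounded to 4 decimal places:

(0.6135, 0.7532)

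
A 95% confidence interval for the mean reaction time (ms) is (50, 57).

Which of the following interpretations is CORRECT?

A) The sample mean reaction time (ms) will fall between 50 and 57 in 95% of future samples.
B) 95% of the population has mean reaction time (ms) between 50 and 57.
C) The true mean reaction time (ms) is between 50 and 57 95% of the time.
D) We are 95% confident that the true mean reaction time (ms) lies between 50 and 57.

A confidence interval represents our confidence in the procedure, not a probability statement about the parameter.

Key concept: If we repeated this sampling process many times and computed a 95% CI each time, about 95% of those intervals would contain the true population parameter.

For this specific interval (50, 57):
- Midpoint (point estimate): 53.5
- Margin of error: 3.5

The correct interpretation is the one stating confidence that the true parameter lies in the interval — option D.

D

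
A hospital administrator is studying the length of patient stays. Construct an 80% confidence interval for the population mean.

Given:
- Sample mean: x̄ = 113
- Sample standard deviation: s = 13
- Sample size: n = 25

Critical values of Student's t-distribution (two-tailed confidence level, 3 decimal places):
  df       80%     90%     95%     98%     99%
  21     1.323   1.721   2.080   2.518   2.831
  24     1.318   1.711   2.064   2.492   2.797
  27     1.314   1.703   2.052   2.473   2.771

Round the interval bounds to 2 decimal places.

The population standard deviation σ is unknown (only the sample standard deviation s is given), so use a t-interval with df = n - 1 = 25 - 1 = 24.

For 80% confidence with df = 24, t* = 1.318 (from t-table)

Standard error: SE = s/√n = 13/√25 = 2.600000

Margin of error: E = t* × SE = 1.318 × 2.600000 = 3.4268

T-interval: x̄ ± E = 113 ± 3.4268 = (109.5732, 116.4268)

Rounded to 2 decimal places:

(109.57, 116.43)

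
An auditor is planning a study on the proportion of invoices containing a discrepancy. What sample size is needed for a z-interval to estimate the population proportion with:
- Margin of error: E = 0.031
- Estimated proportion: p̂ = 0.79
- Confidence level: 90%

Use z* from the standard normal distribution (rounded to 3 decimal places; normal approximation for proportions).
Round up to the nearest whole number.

Using z* for proportion z-interval (normal approximation).

For 90% confidence, z* = 1.645 (from standard normal table)

Sample size formula for proportion z-interval: n = z*²p̂(1-p̂)/E²

n = 1.645² × 0.79 × 0.21 / 0.031²
  = 2.706025 × 0.1659 / 0.000961
  = 467.1483

Round up to the nearest whole number: n = 468

468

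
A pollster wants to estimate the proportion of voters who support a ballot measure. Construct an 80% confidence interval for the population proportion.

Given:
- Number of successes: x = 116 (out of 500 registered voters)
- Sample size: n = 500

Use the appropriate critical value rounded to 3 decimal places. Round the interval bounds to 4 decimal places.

Sample proportion: p̂ = 116/500 = 0.232000

Check conditions for normal approximation:
  np̂ = 116 ≥ 10 ✓
  n(1-p̂) = 384 ≥ 10 ✓

The sample is large enough, so use a z-interval (normal approximation) for the proportion.

For 80% confidence, z* = 1.282 (from standard normal table)

Standard error: SE = √(p̂(1-p̂)/n) = √(0.232000×0.768000/500) = 0.01887729

Margin of error: E = z* × SE = 1.282 × 0.01887729 = 0.024201

Z-interval: p̂ ± E = 0.232000 ± 0.024201 = (0.207799, 0.256201)

Rounded to 4 decimal places:

(0.2078, 0.2562)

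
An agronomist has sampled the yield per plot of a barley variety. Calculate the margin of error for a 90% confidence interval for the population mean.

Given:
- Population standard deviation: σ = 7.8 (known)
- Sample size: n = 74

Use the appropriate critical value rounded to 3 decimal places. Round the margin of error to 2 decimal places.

The population standard deviation σ is known, so use the z-interval margin of error formula.

For 90% confidence, z* = 1.645 (from standard normal table)

Margin of error formula for z-interval: E = z* × σ/√n

E = 1.645 × 7.8/√74
  = 1.645 × 0.906732
  = 1.4916

Rounded to 2 decimal places:

1.49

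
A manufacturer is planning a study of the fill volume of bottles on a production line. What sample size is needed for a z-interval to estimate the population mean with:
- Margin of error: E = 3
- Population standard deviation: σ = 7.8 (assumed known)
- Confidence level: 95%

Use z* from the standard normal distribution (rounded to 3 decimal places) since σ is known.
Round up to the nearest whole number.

Using z* since population σ is known (z-interval formula).

For 95% confidence, z* = 1.96 (from standard normal table)

Sample size formula for z-interval: n = (z*σ/E)²

n = (1.96 × 7.8 / 3)²
  = (5.096000)²
  = 25.9692

Round up to the nearest whole number: n = 26

26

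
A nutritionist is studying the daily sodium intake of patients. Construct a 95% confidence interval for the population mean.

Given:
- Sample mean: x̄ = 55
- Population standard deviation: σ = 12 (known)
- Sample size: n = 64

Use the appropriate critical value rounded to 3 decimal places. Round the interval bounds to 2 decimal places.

The population standard deviation σ is known, so use a z-interval (standard normal critical value).

For 95% confidence, z* = 1.96 (from standard normal table)

Standard error: SE = σ/√n = 12/√64 = 1.500000

Margin of error: E = z* × SE = 1.96 × 1.500000 = 2.9400

Z-interval: x̄ ± E = 55 ± 2.9400 = (52.0600, 57.9400)

Rounded to 2 decimal places:

(52.06, 57.94)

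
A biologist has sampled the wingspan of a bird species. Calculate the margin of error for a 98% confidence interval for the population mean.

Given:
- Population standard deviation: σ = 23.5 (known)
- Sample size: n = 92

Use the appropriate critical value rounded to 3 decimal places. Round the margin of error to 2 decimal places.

The population standard deviation σ is known, so use the z-interval margin of error formula.

For 98% confidence, z* = 2.326 (from standard normal table)

Margin of error formula for z-interval: E = z* × σ/√n

E = 2.326 × 23.5/√92
  = 2.326 × 2.450044
  = 5.6988

Rounded to 2 decimal places:

5.70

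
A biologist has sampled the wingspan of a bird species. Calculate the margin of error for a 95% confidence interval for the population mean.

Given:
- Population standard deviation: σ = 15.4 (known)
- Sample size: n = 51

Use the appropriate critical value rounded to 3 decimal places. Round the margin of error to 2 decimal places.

The population standard deviation σ is known, so use the z-interval margin of error formula.

For 95% confidence, z* = 1.96 (from standard normal table)

Margin of error formula for z-interval: E = z* × σ/√n

E = 1.96 × 15.4/√51
  = 1.96 × 2.156431
  = 4.2266

Rounded to 2 decimal places:

4.23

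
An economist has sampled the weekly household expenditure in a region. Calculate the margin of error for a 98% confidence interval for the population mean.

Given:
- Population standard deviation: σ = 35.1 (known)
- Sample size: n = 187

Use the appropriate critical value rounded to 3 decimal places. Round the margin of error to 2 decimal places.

The population standard deviation σ is known, so use the z-interval margin of error formula.

For 98% confidence, z* = 2.326 (from standard normal table)

Margin of error formula for z-interval: E = z* × σ/√n

E = 2.326 × 35.1/√187
  = 2.326 × 2.566766
  = 5.9703

Rounded to 2 decimal places:

5.97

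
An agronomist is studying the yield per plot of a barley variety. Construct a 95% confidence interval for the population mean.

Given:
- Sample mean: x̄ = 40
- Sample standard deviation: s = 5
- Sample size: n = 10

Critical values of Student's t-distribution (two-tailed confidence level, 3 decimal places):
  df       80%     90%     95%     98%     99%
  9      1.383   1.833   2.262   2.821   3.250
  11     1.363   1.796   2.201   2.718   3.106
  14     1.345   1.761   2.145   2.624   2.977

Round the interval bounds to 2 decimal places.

The population standard deviation σ is unknown (only the sample standard deviation s is given), so use a t-interval with df = n - 1 = 10 - 1 = 9.

For 95% confidence with df = 9, t* = 2.262 (from t-table)

Standard error: SE = s/√n = 5/√10 = 1.581139

Margin of error: E = t* × SE = 2.262 × 1.581139 = 3.5765

T-interval: x̄ ± E = 40 ± 3.5765 = (36.4235, 43.5765)

Rounded to 2 decimal places:

(36.42, 43.58)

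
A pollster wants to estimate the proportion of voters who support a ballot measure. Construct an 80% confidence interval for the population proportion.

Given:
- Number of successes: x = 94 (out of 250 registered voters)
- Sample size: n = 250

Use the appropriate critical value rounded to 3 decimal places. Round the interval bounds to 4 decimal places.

Sample proportion: p̂ = 94/250 = 0.376000

Check conditions for normal approximation:
  np̂ = 94 ≥ 10 ✓
  n(1-p̂) = 156 ≥ 10 ✓

The sample is large enough, so use a z-interval (normal approximation) for the proportion.

For 80% confidence, z* = 1.282 (from standard normal table)

Standard error: SE = √(p̂(1-p̂)/n) = √(0.376000×0.624000/250) = 0.03063488

Margin of error: E = z* × SE = 1.282 × 0.03063488 = 0.039274

Z-interval: p̂ ± E = 0.376000 ± 0.039274 = (0.336726, 0.415274)

Rounded to 4 decimal places:

(0.3367, 0.4153)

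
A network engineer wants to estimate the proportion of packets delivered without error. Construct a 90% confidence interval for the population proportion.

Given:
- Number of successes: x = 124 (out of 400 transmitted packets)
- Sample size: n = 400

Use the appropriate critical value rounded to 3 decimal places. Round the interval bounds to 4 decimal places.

Sample proportion: p̂ = 124/400 = 0.310000

Check conditions for normal approximation:
  np̂ = 124 ≥ 10 ✓
  n(1-p̂) = 276 ≥ 10 ✓

The sample is large enough, so use a z-interval (normal approximation) for the proportion.

For 90% confidence, z* = 1.645 (from standard normal table)

Standard error: SE = √(p̂(1-p̂)/n) = √(0.310000×0.690000/400) = 0.02312466

Margin of error: E = z* × SE = 1.645 × 0.02312466 = 0.038040

Z-interval: p̂ ± E = 0.310000 ± 0.038040 = (0.271960, 0.348040)

Rounded to 4 decimal places:

(0.2720, 0.3480)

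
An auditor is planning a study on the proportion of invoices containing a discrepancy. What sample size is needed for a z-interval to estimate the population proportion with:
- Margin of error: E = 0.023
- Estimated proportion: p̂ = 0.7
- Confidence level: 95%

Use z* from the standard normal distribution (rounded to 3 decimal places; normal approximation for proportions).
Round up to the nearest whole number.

Using z* for proportion z-interval (normal approximation).

For 95% confidence, z* = 1.96 (from standard normal table)

Sample size formula for proportion z-interval: n = z*²p̂(1-p̂)/E²

n = 1.96² × 0.7 × 0.3 / 0.023²
  = 3.8416 × 0.21 / 0.000529
  = 1525.0208

Round up to the nearest whole number: n = 1526

1526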